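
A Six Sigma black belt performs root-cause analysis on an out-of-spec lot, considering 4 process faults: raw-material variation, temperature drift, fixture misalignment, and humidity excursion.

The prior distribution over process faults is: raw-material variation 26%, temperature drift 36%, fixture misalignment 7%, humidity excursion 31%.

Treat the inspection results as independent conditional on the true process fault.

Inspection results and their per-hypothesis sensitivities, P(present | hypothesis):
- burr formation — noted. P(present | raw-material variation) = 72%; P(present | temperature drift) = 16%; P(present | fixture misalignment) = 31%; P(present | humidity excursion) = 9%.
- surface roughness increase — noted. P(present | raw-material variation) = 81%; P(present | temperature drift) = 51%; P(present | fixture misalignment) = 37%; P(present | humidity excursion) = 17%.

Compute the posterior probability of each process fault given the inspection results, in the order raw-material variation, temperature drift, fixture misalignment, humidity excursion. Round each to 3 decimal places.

For each hypothesis, the unnormalized posterior weight is prior × product of the inspection result likelihoods:
  raw-material variation: 0.26 × 0.72 × 0.81 = 0.15163
  temperature drift: 0.36 × 0.16 × 0.51 = 0.029376
  fixture misalignment: 0.07 × 0.31 × 0.37 = 0.008029
  humidity excursion: 0.31 × 0.09 × 0.17 = 0.004743
Marginal likelihood of the evidence = 0.19378.
P(raw-material variation | evidence) = 0.15163 / 0.19378 ≈ 0.782
P(temperature drift | evidence) = 0.029376 / 0.19378 ≈ 0.152
P(fixture misalignment | evidence) = 0.008029 / 0.19378 ≈ 0.041
P(humidity excursion | evidence) = 0.004743 / 0.19378 ≈ 0.024

0.782, 0.152, 0.041, 0.024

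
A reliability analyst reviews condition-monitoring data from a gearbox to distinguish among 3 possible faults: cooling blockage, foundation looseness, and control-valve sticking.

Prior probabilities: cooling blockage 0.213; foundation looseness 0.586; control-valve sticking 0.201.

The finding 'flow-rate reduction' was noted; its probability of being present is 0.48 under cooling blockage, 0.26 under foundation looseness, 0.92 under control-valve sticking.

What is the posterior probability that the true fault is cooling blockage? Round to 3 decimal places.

0.233

For each hypothesis, the unnormalized posterior weight is prior × likelihood:
  cooling blockage: 0.213 × 0.48 = 0.10224
  foundation looseness: 0.586 × 0.26 = 0.15236
  control-valve sticking: 0.201 × 0.92 = 0.18492
Marginal likelihood of the evidence = 0.43952.
P(cooling blockage | evidence) = 0.10224 / 0.43952 ≈ 0.233.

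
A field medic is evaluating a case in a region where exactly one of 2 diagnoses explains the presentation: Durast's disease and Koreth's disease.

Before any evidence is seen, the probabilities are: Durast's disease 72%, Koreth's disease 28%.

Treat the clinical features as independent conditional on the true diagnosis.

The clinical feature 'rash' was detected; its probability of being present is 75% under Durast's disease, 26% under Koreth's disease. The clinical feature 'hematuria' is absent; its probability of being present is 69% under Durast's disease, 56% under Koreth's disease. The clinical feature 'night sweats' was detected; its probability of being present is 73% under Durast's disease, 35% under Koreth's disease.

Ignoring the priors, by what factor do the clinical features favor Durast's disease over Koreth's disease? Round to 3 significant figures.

The Bayes factor is the ratio of the joint likelihoods of the clinical feature pattern under the two hypotheses (using 1 − P(present | H) for each absent clinical feature).
  Durast's disease: 0.75 × (1 − 0.69) × 0.73 = 0.16973
  Koreth's disease: 0.26 × (1 − 0.56) × 0.35 = 0.04004
Bayes factor = 0.16973 / 0.04004 ≈ 4.24

4.24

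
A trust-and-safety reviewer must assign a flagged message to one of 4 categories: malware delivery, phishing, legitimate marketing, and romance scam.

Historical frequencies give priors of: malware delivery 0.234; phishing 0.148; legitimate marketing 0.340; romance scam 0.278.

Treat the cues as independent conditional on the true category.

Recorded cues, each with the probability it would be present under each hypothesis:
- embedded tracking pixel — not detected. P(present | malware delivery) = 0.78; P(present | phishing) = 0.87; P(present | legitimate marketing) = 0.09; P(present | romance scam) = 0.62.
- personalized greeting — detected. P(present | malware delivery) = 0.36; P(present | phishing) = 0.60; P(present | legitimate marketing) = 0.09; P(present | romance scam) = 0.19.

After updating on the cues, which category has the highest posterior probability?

By Bayes' rule with conditional independence, the unnormalized weight for each hypothesis is prior × ∏ likelihoods (using 1 − P(present | H) for each absent cue):
  malware delivery: 0.234 × (1 − 0.78) × 0.36 = 0.018533
  phishing: 0.148 × (1 − 0.87) × 0.60 = 0.011544
  legitimate marketing: 0.340 × (1 − 0.09) × 0.09 = 0.027846
  romance scam: 0.278 × (1 − 0.62) × 0.19 = 0.020072
Marginal likelihood of the evidence = 0.077994.
P(malware delivery | evidence) ≈ 0.018533 / 0.077994 ≈ 0.238
P(phishing | evidence) ≈ 0.011544 / 0.077994 ≈ 0.148
P(legitimate marketing | evidence) ≈ 0.027846 / 0.077994 ≈ 0.357
P(romance scam | evidence) ≈ 0.020072 / 0.077994 ≈ 0.257
The largest is 0.357, so legitimate marketing is most probable.

legitimate marketing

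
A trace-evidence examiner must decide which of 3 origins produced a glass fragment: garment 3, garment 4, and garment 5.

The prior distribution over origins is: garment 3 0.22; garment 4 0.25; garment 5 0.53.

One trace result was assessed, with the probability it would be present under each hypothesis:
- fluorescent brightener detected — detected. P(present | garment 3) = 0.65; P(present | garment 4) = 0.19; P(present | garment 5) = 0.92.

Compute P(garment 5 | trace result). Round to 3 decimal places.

0.719

By Bayes' rule, the unnormalized weight for each hypothesis is prior × likelihood:
  garment 3: 0.22 × 0.65 = 0.143
  garment 4: 0.25 × 0.19 = 0.0475
  garment 5: 0.53 × 0.92 = 0.4876
Normalizing constant Z = 0.143 + 0.0475 + 0.4876 = 0.6781.
P(garment 5 | evidence) = 0.4876 / 0.6781 ≈ 0.719.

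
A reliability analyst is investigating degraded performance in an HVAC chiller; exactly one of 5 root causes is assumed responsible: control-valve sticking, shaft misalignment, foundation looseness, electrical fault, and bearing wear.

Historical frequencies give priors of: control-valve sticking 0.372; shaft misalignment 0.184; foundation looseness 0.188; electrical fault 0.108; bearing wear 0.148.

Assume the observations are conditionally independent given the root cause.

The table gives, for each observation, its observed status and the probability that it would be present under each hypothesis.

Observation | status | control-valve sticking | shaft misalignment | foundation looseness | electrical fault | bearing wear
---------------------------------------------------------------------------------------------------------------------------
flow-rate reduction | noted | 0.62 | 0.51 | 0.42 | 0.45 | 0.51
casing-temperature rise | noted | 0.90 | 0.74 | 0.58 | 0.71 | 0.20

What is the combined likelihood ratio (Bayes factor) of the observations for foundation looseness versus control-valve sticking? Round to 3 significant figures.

0.437

Take the product of per-observation likelihoods under each hypothesis, then divide.
  foundation looseness: 0.42 × 0.58 = 0.2436
  control-valve sticking: 0.62 × 0.90 = 0.558
Bayes factor = 0.2436 / 0.558 ≈ 0.437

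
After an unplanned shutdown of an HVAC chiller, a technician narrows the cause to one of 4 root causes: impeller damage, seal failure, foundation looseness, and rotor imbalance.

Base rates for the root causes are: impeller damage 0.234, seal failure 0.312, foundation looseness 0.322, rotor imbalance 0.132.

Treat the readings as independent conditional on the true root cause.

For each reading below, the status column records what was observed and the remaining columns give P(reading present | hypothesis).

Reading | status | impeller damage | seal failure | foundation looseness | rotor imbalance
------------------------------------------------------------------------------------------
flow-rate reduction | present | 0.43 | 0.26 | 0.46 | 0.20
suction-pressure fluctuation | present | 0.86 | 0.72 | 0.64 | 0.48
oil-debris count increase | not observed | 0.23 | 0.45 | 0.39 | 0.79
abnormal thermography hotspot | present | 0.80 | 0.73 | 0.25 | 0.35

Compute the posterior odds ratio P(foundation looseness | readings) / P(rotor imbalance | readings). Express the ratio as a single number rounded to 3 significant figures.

The normalizing constant cancels in an odds ratio, so compute prior × likelihood for the two hypotheses only (using 1 − P(present | H) for each absent reading):
  foundation looseness: 0.322 × 0.46 × 0.64 × (1 − 0.39) × 0.25 = 0.014457
  rotor imbalance: 0.132 × 0.20 × 0.48 × (1 − 0.79) × 0.35 = 0.00093139
Posterior odds = 0.014457 / 0.00093139 ≈ 15.5.

15.5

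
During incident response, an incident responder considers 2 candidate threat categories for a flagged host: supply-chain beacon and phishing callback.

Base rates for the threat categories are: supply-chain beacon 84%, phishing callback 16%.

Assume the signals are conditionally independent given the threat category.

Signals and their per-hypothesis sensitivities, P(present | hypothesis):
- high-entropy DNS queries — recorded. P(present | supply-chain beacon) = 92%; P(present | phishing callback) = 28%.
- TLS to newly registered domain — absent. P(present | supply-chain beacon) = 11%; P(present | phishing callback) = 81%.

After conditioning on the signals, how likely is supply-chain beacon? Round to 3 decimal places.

For each hypothesis, the unnormalized posterior weight is prior × product of the signal likelihoods (using 1 − P(present | H) for each absent signal):
  supply-chain beacon: 0.84 × 0.92 × (1 − 0.11) = 0.68779
  phishing callback: 0.16 × 0.28 × (1 − 0.81) = 0.008512
Marginal likelihood of the evidence = 0.6963.
P(supply-chain beacon | evidence) = 0.68779 / 0.6963 ≈ 0.988.

0.988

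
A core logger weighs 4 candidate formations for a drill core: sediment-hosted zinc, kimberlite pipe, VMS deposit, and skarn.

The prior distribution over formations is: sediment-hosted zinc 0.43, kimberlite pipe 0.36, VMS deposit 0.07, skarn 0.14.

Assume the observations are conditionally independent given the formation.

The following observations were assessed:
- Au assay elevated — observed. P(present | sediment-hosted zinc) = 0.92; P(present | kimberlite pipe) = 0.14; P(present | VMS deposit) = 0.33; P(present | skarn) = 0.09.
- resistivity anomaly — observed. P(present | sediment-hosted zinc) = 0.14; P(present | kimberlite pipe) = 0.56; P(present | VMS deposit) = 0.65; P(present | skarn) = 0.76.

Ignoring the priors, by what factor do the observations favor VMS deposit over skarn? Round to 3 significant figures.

3.14

Take the product of per-observation likelihoods under each hypothesis, then divide.
  VMS deposit: 0.33 × 0.65 = 0.2145
  skarn: 0.09 × 0.76 = 0.0684
Bayes factor = 0.2145 / 0.0684 ≈ 3.14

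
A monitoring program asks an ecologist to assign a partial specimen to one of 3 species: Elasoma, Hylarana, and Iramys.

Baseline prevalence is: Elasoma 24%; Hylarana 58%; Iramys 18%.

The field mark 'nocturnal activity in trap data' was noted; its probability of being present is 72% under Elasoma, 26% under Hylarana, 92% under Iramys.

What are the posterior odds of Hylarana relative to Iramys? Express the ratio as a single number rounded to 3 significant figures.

0.911

The normalizing constant cancels in an odds ratio, so compute prior × likelihood for the two hypotheses only:
  Hylarana: 0.58 × 0.26 = 0.1508
  Iramys: 0.18 × 0.92 = 0.1656
Odds(Hylarana : Iramys) = 0.1508 / 0.1656 ≈ 0.911.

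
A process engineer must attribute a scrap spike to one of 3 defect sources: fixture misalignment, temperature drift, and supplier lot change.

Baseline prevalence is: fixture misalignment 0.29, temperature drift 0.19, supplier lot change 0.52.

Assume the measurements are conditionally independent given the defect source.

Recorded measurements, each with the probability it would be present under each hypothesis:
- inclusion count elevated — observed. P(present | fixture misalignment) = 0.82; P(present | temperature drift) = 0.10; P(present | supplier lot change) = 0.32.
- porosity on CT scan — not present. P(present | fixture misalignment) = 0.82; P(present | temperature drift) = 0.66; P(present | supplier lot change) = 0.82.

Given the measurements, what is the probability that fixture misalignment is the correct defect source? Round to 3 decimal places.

For each hypothesis, the unnormalized posterior weight is prior × product of the measurement likelihoods (using 1 − P(present | H) for each absent measurement):
  fixture misalignment: 0.29 × 0.82 × (1 − 0.82) = 0.042804
  temperature drift: 0.19 × 0.10 × (1 − 0.66) = 0.00646
  supplier lot change: 0.52 × 0.32 × (1 − 0.82) = 0.029952
The unnormalized weights sum to 0.079216.
P(fixture misalignment | evidence) = 0.042804 / 0.079216 ≈ 0.540.

0.540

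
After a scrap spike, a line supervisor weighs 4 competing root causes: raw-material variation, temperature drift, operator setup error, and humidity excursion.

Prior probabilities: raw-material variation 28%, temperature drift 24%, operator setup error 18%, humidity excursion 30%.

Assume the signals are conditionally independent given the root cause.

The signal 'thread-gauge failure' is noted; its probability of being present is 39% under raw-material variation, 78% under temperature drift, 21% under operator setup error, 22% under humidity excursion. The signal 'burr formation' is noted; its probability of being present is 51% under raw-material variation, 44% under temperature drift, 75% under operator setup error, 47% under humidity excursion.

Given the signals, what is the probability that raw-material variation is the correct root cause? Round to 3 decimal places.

By Bayes' rule with conditional independence, the unnormalized weight for each hypothesis is prior × ∏ likelihoods:
  raw-material variation: 0.28 × 0.39 × 0.51 = 0.055692
  temperature drift: 0.24 × 0.78 × 0.44 = 0.082368
  operator setup error: 0.18 × 0.21 × 0.75 = 0.02835
  humidity excursion: 0.30 × 0.22 × 0.47 = 0.03102
Normalizing constant Z = 0.055692 + 0.082368 + 0.02835 + 0.03102 = 0.19743.
P(raw-material variation | evidence) = 0.055692 / 0.19743 ≈ 0.282.

0.282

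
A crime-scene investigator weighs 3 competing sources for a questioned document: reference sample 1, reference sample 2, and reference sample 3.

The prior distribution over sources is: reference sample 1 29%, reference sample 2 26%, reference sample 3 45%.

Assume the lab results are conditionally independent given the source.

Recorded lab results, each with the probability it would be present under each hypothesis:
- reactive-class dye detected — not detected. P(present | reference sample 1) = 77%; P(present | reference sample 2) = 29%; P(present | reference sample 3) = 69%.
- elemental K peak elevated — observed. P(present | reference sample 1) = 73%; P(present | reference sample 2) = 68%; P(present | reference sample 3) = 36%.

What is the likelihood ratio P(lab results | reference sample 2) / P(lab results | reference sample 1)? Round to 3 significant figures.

The Bayes factor is the ratio of the joint likelihoods of the lab result pattern under the two hypotheses (using 1 − P(present | H) for each absent lab result).
  reference sample 2: (1 − 0.29) × 0.68 = 0.4828
  reference sample 1: (1 − 0.77) × 0.73 = 0.1679
Bayes factor = 0.4828 / 0.1679 ≈ 2.88

2.88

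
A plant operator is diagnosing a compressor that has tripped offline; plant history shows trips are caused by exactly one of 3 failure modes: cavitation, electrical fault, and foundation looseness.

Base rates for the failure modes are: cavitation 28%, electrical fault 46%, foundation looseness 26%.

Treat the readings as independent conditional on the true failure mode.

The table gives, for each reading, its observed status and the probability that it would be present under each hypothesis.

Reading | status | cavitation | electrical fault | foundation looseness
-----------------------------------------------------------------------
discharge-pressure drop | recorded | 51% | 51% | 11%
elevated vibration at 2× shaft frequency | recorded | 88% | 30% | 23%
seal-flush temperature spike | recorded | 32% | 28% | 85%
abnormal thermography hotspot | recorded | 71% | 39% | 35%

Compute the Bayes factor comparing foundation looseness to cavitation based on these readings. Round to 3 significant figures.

0.0738

Take the product of per-reading likelihoods under each hypothesis, then divide.
  foundation looseness: 0.11 × 0.23 × 0.85 × 0.35 = 0.0075267
  cavitation: 0.51 × 0.88 × 0.32 × 0.71 = 0.10197
Bayes factor = 0.0075267 / 0.10197 ≈ 0.0738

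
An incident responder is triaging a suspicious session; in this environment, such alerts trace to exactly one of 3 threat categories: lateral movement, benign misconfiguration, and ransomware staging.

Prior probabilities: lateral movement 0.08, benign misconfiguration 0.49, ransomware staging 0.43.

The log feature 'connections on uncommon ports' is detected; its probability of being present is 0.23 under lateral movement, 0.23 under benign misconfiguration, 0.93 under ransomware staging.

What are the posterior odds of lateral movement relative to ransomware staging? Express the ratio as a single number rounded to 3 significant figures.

0.0460

The normalizing constant cancels in an odds ratio, so compute prior × likelihood for the two hypotheses only:
  lateral movement: 0.08 × 0.23 = 0.0184
  ransomware staging: 0.43 × 0.93 = 0.3999
Posterior odds = 0.0184 / 0.3999 ≈ 0.0460.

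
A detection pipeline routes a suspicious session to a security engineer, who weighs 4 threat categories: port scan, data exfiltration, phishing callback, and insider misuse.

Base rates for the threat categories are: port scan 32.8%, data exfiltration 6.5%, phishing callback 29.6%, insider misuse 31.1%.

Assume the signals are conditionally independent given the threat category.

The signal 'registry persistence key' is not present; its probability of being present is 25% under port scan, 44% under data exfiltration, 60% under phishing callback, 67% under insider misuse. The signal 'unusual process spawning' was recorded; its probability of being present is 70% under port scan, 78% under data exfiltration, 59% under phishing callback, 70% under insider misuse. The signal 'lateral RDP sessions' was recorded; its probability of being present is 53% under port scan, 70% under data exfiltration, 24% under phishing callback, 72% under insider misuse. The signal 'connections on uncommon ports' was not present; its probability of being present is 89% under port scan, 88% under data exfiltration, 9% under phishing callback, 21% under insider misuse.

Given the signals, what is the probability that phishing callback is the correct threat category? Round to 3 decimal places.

0.223

Multiply each prior by the joint likelihood of the signal pattern (using 1 − P(present | H) for each absent signal):
  port scan: 0.328 × (1 − 0.25) × 0.70 × 0.53 × (1 − 0.89) = 0.010039
  data exfiltration: 0.065 × (1 − 0.44) × 0.78 × 0.70 × (1 − 0.88) = 0.0023849
  phishing callback: 0.296 × (1 − 0.60) × 0.59 × 0.24 × (1 − 0.09) = 0.015257
  insider misuse: 0.311 × (1 − 0.67) × 0.70 × 0.72 × (1 − 0.21) = 0.040863
Normalizing constant Z = 0.010039 + 0.0023849 + 0.015257 + 0.040863 = 0.068544.
P(phishing callback | evidence) = 0.015257 / 0.068544 ≈ 0.223.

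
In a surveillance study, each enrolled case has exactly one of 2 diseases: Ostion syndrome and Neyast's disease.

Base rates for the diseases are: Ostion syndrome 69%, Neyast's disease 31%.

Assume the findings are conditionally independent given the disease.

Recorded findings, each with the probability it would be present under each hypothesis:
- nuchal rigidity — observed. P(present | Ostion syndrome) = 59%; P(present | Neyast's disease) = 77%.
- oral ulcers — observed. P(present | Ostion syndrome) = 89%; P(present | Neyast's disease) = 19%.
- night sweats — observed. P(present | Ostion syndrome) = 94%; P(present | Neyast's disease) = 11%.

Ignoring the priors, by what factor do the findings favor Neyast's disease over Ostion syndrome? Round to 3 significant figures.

Take the product of per-finding likelihoods under each hypothesis, then divide.
  Neyast's disease: 0.77 × 0.19 × 0.11 = 0.016093
  Ostion syndrome: 0.59 × 0.89 × 0.94 = 0.49359
Bayes factor = 0.016093 / 0.49359 ≈ 0.0326

0.0326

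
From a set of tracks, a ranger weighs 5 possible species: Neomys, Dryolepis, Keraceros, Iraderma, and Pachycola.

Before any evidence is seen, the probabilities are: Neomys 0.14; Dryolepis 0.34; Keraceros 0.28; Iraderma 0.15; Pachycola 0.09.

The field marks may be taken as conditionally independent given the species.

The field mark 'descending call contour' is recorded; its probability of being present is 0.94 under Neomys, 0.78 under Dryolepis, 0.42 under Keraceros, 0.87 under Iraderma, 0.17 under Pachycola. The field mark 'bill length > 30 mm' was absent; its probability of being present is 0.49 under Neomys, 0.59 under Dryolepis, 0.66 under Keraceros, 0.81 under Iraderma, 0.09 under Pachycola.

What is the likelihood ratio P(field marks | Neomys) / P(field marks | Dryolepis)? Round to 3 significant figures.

1.50

Joint likelihood of the field mark pattern under each hypothesis (using 1 − P(present | H) for each absent field mark):
  Neomys: 0.94 × (1 − 0.49) = 0.4794
  Dryolepis: 0.78 × (1 − 0.59) = 0.3198
Bayes factor = 0.4794 / 0.3198 ≈ 1.50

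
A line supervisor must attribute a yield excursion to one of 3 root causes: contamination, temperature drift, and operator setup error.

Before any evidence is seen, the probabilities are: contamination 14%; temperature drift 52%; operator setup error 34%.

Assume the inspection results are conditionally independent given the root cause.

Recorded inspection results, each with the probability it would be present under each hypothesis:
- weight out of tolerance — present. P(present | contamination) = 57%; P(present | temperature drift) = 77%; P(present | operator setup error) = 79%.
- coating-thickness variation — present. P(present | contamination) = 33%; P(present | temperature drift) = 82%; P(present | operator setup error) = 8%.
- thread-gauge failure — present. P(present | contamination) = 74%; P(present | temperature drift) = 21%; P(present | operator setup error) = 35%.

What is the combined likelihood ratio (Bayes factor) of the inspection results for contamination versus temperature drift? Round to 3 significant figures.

1.05

Take the product of per-inspection result likelihoods under each hypothesis, then divide.
  contamination: 0.57 × 0.33 × 0.74 = 0.13919
  temperature drift: 0.77 × 0.82 × 0.21 = 0.13259
Bayes factor = 0.13919 / 0.13259 ≈ 1.05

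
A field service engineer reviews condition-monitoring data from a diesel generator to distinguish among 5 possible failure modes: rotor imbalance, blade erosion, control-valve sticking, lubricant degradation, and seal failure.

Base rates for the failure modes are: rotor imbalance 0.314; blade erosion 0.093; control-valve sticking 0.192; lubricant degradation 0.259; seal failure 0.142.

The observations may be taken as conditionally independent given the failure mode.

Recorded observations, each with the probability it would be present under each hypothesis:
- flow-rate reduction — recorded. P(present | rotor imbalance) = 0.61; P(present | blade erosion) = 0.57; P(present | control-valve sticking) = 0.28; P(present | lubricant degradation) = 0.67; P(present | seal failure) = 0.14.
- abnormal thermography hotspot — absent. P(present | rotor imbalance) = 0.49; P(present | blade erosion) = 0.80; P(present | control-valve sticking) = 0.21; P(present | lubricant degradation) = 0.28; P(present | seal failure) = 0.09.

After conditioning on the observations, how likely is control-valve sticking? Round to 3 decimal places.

For each hypothesis, the unnormalized posterior weight is prior × product of the observation likelihoods (using 1 − P(present | H) for each absent observation):
  rotor imbalance: 0.314 × 0.61 × (1 − 0.49) = 0.097685
  blade erosion: 0.093 × 0.57 × (1 − 0.80) = 0.010602
  control-valve sticking: 0.192 × 0.28 × (1 − 0.21) = 0.04247
  lubricant degradation: 0.259 × 0.67 × (1 − 0.28) = 0.12494
  seal failure: 0.142 × 0.14 × (1 − 0.09) = 0.018091
The unnormalized weights sum to 0.29379.
P(control-valve sticking | evidence) = 0.04247 / 0.29379 ≈ 0.145.

0.145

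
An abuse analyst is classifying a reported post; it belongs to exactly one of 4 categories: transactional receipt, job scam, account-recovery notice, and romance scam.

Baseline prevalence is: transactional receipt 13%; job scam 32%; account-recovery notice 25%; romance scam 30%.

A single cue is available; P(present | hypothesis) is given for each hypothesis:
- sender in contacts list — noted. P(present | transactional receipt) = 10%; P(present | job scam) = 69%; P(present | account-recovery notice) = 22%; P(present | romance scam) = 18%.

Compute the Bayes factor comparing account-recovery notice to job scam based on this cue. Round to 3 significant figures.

0.319

The Bayes factor is the ratio of the two likelihoods.
  account-recovery notice: 0.22
  job scam: 0.69
Bayes factor = 0.22 / 0.69 ≈ 0.319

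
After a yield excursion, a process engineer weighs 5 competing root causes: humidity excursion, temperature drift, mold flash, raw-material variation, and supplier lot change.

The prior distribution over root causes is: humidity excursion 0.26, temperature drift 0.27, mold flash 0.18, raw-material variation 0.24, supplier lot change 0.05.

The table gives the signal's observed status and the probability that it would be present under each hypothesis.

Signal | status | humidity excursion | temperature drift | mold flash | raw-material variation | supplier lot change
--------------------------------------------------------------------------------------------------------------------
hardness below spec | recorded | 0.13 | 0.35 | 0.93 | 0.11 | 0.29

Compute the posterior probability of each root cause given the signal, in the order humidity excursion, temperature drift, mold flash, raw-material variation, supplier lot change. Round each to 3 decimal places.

For each hypothesis, the unnormalized posterior weight is prior × likelihood:
  humidity excursion: 0.26 × 0.13 = 0.0338
  temperature drift: 0.27 × 0.35 = 0.0945
  mold flash: 0.18 × 0.93 = 0.1674
  raw-material variation: 0.24 × 0.11 = 0.0264
  supplier lot change: 0.05 × 0.29 = 0.0145
Normalizing constant Z = 0.0338 + 0.0945 + 0.1674 + 0.0264 + 0.0145 = 0.3366.
P(humidity excursion | evidence) = 0.0338 / 0.3366 ≈ 0.100
P(temperature drift | evidence) = 0.0945 / 0.3366 ≈ 0.281
P(mold flash | evidence) = 0.1674 / 0.3366 ≈ 0.497
P(raw-material variation | evidence) = 0.0264 / 0.3366 ≈ 0.078
P(supplier lot change | evidence) = 0.0145 / 0.3366 ≈ 0.043

0.100, 0.281, 0.497, 0.078, 0.043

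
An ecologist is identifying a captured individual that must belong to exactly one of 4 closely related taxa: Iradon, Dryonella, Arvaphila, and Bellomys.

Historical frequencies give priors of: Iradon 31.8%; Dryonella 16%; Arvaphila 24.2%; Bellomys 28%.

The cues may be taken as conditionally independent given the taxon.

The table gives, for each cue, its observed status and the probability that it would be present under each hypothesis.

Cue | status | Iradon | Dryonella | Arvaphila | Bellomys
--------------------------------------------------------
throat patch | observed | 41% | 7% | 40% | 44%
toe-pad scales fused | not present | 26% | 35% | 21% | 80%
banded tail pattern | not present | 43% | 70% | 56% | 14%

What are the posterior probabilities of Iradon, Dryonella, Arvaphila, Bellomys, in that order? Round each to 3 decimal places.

0.491, 0.019, 0.300, 0.189

Multiply each prior by the joint likelihood of the cue pattern (using 1 − P(present | H) for each absent cue):
  Iradon: 0.318 × 0.41 × (1 − 0.26) × (1 − 0.43) = 0.054994
  Dryonella: 0.160 × 0.07 × (1 − 0.35) × (1 − 0.70) = 0.002184
  Arvaphila: 0.242 × 0.40 × (1 − 0.21) × (1 − 0.56) = 0.033648
  Bellomys: 0.280 × 0.44 × (1 − 0.80) × (1 − 0.14) = 0.02119
Normalizing constant Z = 0.054994 + 0.002184 + 0.033648 + 0.02119 = 0.11202.
P(Iradon | evidence) = 0.054994 / 0.11202 ≈ 0.491
P(Dryonella | evidence) = 0.002184 / 0.11202 ≈ 0.019
P(Arvaphila | evidence) = 0.033648 / 0.11202 ≈ 0.300
P(Bellomys | evidence) = 0.02119 / 0.11202 ≈ 0.189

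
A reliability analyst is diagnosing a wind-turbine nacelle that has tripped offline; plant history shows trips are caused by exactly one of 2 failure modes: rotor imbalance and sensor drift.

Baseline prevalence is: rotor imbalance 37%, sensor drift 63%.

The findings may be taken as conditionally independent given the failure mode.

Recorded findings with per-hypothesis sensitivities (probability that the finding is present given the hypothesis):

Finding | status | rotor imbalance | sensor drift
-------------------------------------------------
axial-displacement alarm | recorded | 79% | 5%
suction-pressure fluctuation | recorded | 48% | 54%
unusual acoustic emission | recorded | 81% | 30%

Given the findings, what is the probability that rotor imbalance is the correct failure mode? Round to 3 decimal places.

Multiply each prior by the joint likelihood of the evidence pattern:
  rotor imbalance: 0.37 × 0.79 × 0.48 × 0.81 = 0.11365
  sensor drift: 0.63 × 0.05 × 0.54 × 0.30 = 0.005103
Marginal likelihood of the evidence = 0.11875.
P(rotor imbalance | evidence) = 0.11365 / 0.11875 ≈ 0.957.

0.957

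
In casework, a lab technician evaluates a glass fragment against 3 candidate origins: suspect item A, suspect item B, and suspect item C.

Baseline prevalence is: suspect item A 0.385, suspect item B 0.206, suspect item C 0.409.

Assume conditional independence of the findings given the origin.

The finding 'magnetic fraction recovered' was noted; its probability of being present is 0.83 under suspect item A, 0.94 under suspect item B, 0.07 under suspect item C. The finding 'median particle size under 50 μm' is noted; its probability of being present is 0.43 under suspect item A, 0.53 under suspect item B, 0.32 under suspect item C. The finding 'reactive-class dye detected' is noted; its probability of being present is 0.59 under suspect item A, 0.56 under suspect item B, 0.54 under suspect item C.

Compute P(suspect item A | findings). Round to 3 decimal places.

0.565

Multiply each prior by the joint likelihood of the evidence pattern:
  suspect item A: 0.385 × 0.83 × 0.43 × 0.59 = 0.08107
  suspect item B: 0.206 × 0.94 × 0.53 × 0.56 = 0.057472
  suspect item C: 0.409 × 0.07 × 0.32 × 0.54 = 0.0049473
Normalizing constant Z = 0.08107 + 0.057472 + 0.0049473 = 0.14349.
P(suspect item A | evidence) = 0.08107 / 0.14349 ≈ 0.565.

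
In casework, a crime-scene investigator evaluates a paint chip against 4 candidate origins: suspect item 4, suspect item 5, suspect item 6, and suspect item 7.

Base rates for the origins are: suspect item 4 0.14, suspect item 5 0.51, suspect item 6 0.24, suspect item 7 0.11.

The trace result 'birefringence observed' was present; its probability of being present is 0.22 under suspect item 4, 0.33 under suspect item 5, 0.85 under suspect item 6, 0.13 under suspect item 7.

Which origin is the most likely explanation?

For each hypothesis, the unnormalized posterior weight is prior × likelihood:
  suspect item 4: 0.14 × 0.22 = 0.0308
  suspect item 5: 0.51 × 0.33 = 0.1683
  suspect item 6: 0.24 × 0.85 = 0.204
  suspect item 7: 0.11 × 0.13 = 0.0143
Normalizing constant Z = 0.0308 + 0.1683 + 0.204 + 0.0143 = 0.4174.
P(suspect item 4 | evidence) ≈ 0.0308 / 0.4174 ≈ 0.074
P(suspect item 5 | evidence) ≈ 0.1683 / 0.4174 ≈ 0.403
P(suspect item 6 | evidence) ≈ 0.204 / 0.4174 ≈ 0.489
P(suspect item 7 | evidence) ≈ 0.0143 / 0.4174 ≈ 0.034
The largest is 0.489, so suspect item 6 is most probable.

suspect item 6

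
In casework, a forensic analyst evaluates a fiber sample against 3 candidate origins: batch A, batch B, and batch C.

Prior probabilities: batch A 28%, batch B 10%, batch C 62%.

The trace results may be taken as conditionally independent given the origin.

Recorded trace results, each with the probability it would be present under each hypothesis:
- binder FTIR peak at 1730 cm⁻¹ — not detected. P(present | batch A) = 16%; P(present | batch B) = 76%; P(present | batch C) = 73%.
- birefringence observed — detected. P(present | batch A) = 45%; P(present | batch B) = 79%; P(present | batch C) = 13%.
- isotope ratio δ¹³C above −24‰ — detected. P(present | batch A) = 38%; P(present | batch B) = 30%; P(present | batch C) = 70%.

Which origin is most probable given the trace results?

Multiply each prior by the joint likelihood of the trace result pattern (using 1 − P(present | H) for each absent trace result):
  batch A: 0.28 × (1 − 0.16) × 0.45 × 0.38 = 0.040219
  batch B: 0.10 × (1 − 0.76) × 0.79 × 0.30 = 0.005688
  batch C: 0.62 × (1 − 0.73) × 0.13 × 0.70 = 0.015233
Normalizing constant Z = 0.040219 + 0.005688 + 0.015233 = 0.061141.
P(batch A | evidence) ≈ 0.040219 / 0.061141 ≈ 0.658
P(batch B | evidence) ≈ 0.005688 / 0.061141 ≈ 0.093
P(batch C | evidence) ≈ 0.015233 / 0.061141 ≈ 0.249
The largest is 0.658, so batch A is most probable.

batch A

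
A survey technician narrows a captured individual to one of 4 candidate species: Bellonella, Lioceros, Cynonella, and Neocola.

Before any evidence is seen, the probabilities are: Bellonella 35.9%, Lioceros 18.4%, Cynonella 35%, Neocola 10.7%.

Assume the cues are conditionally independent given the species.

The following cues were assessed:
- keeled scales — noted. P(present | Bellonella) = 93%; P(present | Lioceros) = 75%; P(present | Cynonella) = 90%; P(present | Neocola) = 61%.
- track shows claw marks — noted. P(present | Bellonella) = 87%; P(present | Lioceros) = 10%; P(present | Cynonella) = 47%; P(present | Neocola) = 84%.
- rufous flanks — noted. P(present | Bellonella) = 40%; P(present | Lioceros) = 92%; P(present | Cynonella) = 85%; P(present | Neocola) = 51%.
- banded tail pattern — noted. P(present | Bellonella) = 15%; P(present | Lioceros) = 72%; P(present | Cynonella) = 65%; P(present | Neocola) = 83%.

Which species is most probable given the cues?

Cynonella

For each hypothesis, the unnormalized posterior weight is prior × product of the cue likelihoods:
  Bellonella: 0.359 × 0.93 × 0.87 × 0.40 × 0.15 = 0.017428
  Lioceros: 0.184 × 0.75 × 0.10 × 0.92 × 0.72 = 0.0091411
  Cynonella: 0.350 × 0.90 × 0.47 × 0.85 × 0.65 = 0.081798
  Neocola: 0.107 × 0.61 × 0.84 × 0.51 × 0.83 = 0.023208
Normalizing constant Z = 0.017428 + 0.0091411 + 0.081798 + 0.023208 = 0.13157.
P(Bellonella | evidence) ≈ 0.017428 / 0.13157 ≈ 0.132
P(Lioceros | evidence) ≈ 0.0091411 / 0.13157 ≈ 0.069
P(Cynonella | evidence) ≈ 0.081798 / 0.13157 ≈ 0.622
P(Neocola | evidence) ≈ 0.023208 / 0.13157 ≈ 0.176
The largest is 0.622, so Cynonella is most probable.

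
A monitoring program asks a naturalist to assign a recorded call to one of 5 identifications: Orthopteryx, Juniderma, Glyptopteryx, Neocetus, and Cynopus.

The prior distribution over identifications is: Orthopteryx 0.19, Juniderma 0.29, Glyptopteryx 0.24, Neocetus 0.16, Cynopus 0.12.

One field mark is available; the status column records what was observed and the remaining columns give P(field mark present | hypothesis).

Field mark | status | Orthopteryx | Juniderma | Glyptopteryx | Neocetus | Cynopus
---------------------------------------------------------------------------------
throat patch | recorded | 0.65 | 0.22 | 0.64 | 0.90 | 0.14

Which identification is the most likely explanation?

By Bayes' rule, the unnormalized weight for each hypothesis is prior × likelihood:
  Orthopteryx: 0.19 × 0.65 = 0.1235
  Juniderma: 0.29 × 0.22 = 0.0638
  Glyptopteryx: 0.24 × 0.64 = 0.1536
  Neocetus: 0.16 × 0.90 = 0.144
  Cynopus: 0.12 × 0.14 = 0.0168
The unnormalized weights sum to 0.5017.
P(Orthopteryx | evidence) ≈ 0.1235 / 0.5017 ≈ 0.246
P(Juniderma | evidence) ≈ 0.0638 / 0.5017 ≈ 0.127
P(Glyptopteryx | evidence) ≈ 0.1536 / 0.5017 ≈ 0.306
P(Neocetus | evidence) ≈ 0.144 / 0.5017 ≈ 0.287
P(Cynopus | evidence) ≈ 0.0168 / 0.5017 ≈ 0.033
The largest is 0.306, so Glyptopteryx is most probable.

Glyptopteryx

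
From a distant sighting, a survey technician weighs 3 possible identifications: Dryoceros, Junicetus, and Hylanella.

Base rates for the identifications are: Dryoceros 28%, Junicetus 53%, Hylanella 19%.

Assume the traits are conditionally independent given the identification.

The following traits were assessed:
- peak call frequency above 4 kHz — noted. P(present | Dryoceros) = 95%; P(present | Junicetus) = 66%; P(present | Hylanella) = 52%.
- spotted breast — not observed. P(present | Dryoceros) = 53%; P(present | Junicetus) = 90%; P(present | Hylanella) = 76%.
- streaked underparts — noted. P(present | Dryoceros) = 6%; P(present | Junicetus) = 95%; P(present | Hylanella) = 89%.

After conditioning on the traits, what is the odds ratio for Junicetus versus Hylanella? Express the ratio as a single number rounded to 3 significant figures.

1.57

The normalizing constant cancels in an odds ratio, so compute prior × likelihood for the two hypotheses only (using 1 − P(present | H) for each absent trait):
  Junicetus: 0.53 × 0.66 × (1 − 0.90) × 0.95 = 0.033231
  Hylanella: 0.19 × 0.52 × (1 − 0.76) × 0.89 = 0.021104
Odds(Junicetus : Hylanella) = 0.033231 / 0.021104 ≈ 1.57.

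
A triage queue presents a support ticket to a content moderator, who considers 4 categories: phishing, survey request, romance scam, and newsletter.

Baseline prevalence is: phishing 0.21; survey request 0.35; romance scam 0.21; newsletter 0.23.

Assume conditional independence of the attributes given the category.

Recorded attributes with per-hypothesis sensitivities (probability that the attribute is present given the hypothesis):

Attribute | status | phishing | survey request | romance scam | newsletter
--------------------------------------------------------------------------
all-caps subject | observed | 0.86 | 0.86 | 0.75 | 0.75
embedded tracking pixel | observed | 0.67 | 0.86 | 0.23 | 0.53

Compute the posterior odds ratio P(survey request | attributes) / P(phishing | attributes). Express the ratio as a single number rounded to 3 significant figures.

2.14

The normalizing constant cancels in an odds ratio, so compute prior × likelihood for the two hypotheses only:
  survey request: 0.35 × 0.86 × 0.86 = 0.25886
  phishing: 0.21 × 0.86 × 0.67 = 0.121
Odds(survey request : phishing) = 0.25886 / 0.121 ≈ 2.14.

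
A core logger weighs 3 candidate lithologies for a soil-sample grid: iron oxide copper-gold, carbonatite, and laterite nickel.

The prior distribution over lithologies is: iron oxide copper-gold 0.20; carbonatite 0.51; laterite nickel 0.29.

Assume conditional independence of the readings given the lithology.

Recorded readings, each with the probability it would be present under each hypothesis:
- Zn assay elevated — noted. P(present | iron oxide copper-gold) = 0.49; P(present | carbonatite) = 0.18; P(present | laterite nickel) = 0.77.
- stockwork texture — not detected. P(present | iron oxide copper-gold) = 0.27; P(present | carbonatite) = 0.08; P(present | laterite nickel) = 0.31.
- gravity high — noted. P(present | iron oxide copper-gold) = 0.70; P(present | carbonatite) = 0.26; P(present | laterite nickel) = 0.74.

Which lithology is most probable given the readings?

laterite nickel

Multiply each prior by the joint likelihood of the reading pattern (using 1 − P(present | H) for each absent reading):
  iron oxide copper-gold: 0.20 × 0.49 × (1 − 0.27) × 0.70 = 0.050078
  carbonatite: 0.51 × 0.18 × (1 − 0.08) × 0.26 = 0.021959
  laterite nickel: 0.29 × 0.77 × (1 − 0.31) × 0.74 = 0.11402
Marginal likelihood of the evidence = 0.18605.
P(iron oxide copper-gold | evidence) ≈ 0.050078 / 0.18605 ≈ 0.269
P(carbonatite | evidence) ≈ 0.021959 / 0.18605 ≈ 0.118
P(laterite nickel | evidence) ≈ 0.11402 / 0.18605 ≈ 0.613
The largest is 0.613, so laterite nickel is most probable.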